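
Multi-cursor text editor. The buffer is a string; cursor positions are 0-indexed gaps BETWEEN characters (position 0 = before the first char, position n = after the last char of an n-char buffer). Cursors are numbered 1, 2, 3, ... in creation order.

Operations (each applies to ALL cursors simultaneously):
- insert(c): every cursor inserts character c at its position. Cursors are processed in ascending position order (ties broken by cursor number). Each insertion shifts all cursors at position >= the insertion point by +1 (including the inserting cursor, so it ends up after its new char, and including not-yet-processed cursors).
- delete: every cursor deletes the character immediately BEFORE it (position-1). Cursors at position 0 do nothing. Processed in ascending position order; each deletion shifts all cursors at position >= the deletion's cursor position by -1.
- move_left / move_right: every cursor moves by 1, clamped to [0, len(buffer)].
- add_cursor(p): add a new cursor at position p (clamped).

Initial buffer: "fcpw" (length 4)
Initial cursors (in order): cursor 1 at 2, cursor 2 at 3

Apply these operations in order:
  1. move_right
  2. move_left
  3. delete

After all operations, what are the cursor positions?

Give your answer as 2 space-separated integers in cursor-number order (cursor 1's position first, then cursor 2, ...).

After op 1 (move_right): buffer="fcpw" (len 4), cursors c1@3 c2@4, authorship ....
After op 2 (move_left): buffer="fcpw" (len 4), cursors c1@2 c2@3, authorship ....
After op 3 (delete): buffer="fw" (len 2), cursors c1@1 c2@1, authorship ..

Answer: 1 1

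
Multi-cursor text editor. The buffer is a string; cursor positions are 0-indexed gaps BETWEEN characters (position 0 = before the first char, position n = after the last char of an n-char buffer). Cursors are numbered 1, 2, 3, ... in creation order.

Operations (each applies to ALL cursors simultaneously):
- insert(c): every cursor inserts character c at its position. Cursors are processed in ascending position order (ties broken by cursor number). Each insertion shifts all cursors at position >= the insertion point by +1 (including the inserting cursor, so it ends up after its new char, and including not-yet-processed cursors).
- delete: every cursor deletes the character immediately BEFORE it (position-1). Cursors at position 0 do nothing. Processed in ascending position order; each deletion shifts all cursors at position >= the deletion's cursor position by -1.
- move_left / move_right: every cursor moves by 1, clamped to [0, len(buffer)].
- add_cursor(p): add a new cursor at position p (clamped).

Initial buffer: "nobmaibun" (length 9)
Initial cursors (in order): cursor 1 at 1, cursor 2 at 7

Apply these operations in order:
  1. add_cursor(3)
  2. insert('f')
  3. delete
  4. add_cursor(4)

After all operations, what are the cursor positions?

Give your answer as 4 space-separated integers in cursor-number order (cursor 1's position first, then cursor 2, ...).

Answer: 1 7 3 4

Derivation:
After op 1 (add_cursor(3)): buffer="nobmaibun" (len 9), cursors c1@1 c3@3 c2@7, authorship .........
After op 2 (insert('f')): buffer="nfobfmaibfun" (len 12), cursors c1@2 c3@5 c2@10, authorship .1..3....2..
After op 3 (delete): buffer="nobmaibun" (len 9), cursors c1@1 c3@3 c2@7, authorship .........
After op 4 (add_cursor(4)): buffer="nobmaibun" (len 9), cursors c1@1 c3@3 c4@4 c2@7, authorship .........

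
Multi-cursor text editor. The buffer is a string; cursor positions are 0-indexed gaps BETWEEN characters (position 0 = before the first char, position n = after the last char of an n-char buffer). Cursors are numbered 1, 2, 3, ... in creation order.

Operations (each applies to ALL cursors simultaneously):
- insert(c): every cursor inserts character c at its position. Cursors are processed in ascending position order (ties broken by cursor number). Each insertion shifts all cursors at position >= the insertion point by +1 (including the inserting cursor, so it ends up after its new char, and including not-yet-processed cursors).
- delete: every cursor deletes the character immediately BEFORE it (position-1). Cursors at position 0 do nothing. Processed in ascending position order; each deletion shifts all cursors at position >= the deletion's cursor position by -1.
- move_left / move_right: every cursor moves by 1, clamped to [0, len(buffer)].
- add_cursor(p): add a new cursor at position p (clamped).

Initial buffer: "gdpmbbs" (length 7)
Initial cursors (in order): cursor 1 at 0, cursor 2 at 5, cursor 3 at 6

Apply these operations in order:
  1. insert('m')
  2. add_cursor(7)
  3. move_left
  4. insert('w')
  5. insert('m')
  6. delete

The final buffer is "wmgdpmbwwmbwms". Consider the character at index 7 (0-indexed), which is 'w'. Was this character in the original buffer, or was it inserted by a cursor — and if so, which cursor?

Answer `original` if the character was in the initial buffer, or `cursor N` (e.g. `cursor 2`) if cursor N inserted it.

After op 1 (insert('m')): buffer="mgdpmbmbms" (len 10), cursors c1@1 c2@7 c3@9, authorship 1.....2.3.
After op 2 (add_cursor(7)): buffer="mgdpmbmbms" (len 10), cursors c1@1 c2@7 c4@7 c3@9, authorship 1.....2.3.
After op 3 (move_left): buffer="mgdpmbmbms" (len 10), cursors c1@0 c2@6 c4@6 c3@8, authorship 1.....2.3.
After op 4 (insert('w')): buffer="wmgdpmbwwmbwms" (len 14), cursors c1@1 c2@9 c4@9 c3@12, authorship 11.....242.33.
After op 5 (insert('m')): buffer="wmmgdpmbwwmmmbwmms" (len 18), cursors c1@2 c2@12 c4@12 c3@16, authorship 111.....24242.333.
After op 6 (delete): buffer="wmgdpmbwwmbwms" (len 14), cursors c1@1 c2@9 c4@9 c3@12, authorship 11.....242.33.
Authorship (.=original, N=cursor N): 1 1 . . . . . 2 4 2 . 3 3 .
Index 7: author = 2

Answer: cursor 2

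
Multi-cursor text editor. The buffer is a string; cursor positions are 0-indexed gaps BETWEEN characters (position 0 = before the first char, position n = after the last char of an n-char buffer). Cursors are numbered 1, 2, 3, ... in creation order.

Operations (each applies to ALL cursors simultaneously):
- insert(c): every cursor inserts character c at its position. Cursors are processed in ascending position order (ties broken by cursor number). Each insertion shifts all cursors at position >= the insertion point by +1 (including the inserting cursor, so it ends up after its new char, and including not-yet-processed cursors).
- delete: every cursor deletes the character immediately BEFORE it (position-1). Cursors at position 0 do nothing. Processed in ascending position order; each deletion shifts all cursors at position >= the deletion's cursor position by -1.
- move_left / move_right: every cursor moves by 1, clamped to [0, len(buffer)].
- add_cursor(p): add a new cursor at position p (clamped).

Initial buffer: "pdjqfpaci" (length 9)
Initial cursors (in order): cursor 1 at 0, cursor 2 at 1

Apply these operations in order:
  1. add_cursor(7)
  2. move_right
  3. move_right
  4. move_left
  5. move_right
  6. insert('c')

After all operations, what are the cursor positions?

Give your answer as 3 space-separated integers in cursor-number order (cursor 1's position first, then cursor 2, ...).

After op 1 (add_cursor(7)): buffer="pdjqfpaci" (len 9), cursors c1@0 c2@1 c3@7, authorship .........
After op 2 (move_right): buffer="pdjqfpaci" (len 9), cursors c1@1 c2@2 c3@8, authorship .........
After op 3 (move_right): buffer="pdjqfpaci" (len 9), cursors c1@2 c2@3 c3@9, authorship .........
After op 4 (move_left): buffer="pdjqfpaci" (len 9), cursors c1@1 c2@2 c3@8, authorship .........
After op 5 (move_right): buffer="pdjqfpaci" (len 9), cursors c1@2 c2@3 c3@9, authorship .........
After op 6 (insert('c')): buffer="pdcjcqfpacic" (len 12), cursors c1@3 c2@5 c3@12, authorship ..1.2......3

Answer: 3 5 12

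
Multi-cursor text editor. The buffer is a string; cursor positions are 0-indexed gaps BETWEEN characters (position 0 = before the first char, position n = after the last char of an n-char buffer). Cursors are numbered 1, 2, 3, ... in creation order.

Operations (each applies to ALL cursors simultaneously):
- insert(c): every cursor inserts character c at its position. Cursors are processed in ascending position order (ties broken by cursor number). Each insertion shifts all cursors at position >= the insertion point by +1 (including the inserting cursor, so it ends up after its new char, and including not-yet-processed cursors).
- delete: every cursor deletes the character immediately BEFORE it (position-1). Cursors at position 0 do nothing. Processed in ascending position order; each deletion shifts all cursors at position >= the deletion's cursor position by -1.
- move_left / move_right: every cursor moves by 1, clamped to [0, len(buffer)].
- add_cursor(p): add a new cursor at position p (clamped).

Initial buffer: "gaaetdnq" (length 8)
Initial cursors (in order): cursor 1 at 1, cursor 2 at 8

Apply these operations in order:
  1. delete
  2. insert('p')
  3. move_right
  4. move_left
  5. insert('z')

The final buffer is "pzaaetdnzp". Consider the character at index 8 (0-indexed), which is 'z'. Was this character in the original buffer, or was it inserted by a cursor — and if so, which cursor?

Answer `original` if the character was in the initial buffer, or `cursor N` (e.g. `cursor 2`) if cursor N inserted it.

Answer: cursor 2

Derivation:
After op 1 (delete): buffer="aaetdn" (len 6), cursors c1@0 c2@6, authorship ......
After op 2 (insert('p')): buffer="paaetdnp" (len 8), cursors c1@1 c2@8, authorship 1......2
After op 3 (move_right): buffer="paaetdnp" (len 8), cursors c1@2 c2@8, authorship 1......2
After op 4 (move_left): buffer="paaetdnp" (len 8), cursors c1@1 c2@7, authorship 1......2
After op 5 (insert('z')): buffer="pzaaetdnzp" (len 10), cursors c1@2 c2@9, authorship 11......22
Authorship (.=original, N=cursor N): 1 1 . . . . . . 2 2
Index 8: author = 2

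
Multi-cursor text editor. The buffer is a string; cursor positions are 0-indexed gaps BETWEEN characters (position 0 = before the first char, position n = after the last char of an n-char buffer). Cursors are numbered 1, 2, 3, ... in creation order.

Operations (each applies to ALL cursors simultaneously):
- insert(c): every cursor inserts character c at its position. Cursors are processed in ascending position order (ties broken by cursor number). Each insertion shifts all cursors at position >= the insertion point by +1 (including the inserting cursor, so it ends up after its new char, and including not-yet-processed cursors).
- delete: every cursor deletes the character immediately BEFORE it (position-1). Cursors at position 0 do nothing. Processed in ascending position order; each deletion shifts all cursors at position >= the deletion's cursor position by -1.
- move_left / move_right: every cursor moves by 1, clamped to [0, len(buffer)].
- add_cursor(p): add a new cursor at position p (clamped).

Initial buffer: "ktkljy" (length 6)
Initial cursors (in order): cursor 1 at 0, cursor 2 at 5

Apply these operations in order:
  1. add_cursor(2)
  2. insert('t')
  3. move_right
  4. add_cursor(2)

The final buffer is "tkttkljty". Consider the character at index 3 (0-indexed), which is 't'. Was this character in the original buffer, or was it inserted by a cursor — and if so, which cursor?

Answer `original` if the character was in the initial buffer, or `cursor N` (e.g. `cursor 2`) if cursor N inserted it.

Answer: cursor 3

Derivation:
After op 1 (add_cursor(2)): buffer="ktkljy" (len 6), cursors c1@0 c3@2 c2@5, authorship ......
After op 2 (insert('t')): buffer="tkttkljty" (len 9), cursors c1@1 c3@4 c2@8, authorship 1..3...2.
After op 3 (move_right): buffer="tkttkljty" (len 9), cursors c1@2 c3@5 c2@9, authorship 1..3...2.
After op 4 (add_cursor(2)): buffer="tkttkljty" (len 9), cursors c1@2 c4@2 c3@5 c2@9, authorship 1..3...2.
Authorship (.=original, N=cursor N): 1 . . 3 . . . 2 .
Index 3: author = 3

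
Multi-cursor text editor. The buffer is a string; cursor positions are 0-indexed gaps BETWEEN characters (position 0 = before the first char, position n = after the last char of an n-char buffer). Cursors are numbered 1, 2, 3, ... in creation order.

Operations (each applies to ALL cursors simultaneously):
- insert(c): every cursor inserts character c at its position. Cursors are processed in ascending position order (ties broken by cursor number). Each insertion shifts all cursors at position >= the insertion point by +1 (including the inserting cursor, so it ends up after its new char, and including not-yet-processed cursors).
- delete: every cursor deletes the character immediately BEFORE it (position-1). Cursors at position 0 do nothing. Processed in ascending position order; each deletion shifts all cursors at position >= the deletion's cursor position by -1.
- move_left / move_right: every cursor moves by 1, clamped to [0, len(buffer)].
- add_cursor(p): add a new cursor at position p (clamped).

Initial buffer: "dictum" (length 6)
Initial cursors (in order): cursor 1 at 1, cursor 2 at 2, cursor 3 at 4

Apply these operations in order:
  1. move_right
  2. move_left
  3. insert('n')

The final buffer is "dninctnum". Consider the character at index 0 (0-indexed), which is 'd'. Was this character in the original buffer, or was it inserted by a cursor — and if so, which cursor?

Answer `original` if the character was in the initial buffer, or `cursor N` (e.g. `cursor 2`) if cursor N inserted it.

Answer: original

Derivation:
After op 1 (move_right): buffer="dictum" (len 6), cursors c1@2 c2@3 c3@5, authorship ......
After op 2 (move_left): buffer="dictum" (len 6), cursors c1@1 c2@2 c3@4, authorship ......
After op 3 (insert('n')): buffer="dninctnum" (len 9), cursors c1@2 c2@4 c3@7, authorship .1.2..3..
Authorship (.=original, N=cursor N): . 1 . 2 . . 3 . .
Index 0: author = original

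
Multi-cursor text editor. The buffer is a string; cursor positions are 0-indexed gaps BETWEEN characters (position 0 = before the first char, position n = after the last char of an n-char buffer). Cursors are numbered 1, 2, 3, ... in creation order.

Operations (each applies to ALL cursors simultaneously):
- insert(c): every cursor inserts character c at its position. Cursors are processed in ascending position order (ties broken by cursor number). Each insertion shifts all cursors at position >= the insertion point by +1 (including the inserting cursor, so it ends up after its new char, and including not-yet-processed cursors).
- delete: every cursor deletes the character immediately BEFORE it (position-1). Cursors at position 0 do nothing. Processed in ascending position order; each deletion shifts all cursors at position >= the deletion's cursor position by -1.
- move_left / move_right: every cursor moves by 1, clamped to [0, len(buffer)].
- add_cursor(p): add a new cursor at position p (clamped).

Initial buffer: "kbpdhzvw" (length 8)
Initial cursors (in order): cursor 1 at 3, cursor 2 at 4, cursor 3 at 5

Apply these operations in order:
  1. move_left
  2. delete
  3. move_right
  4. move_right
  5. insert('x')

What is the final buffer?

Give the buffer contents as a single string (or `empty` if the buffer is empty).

Answer: khzxxxvw

Derivation:
After op 1 (move_left): buffer="kbpdhzvw" (len 8), cursors c1@2 c2@3 c3@4, authorship ........
After op 2 (delete): buffer="khzvw" (len 5), cursors c1@1 c2@1 c3@1, authorship .....
After op 3 (move_right): buffer="khzvw" (len 5), cursors c1@2 c2@2 c3@2, authorship .....
After op 4 (move_right): buffer="khzvw" (len 5), cursors c1@3 c2@3 c3@3, authorship .....
After op 5 (insert('x')): buffer="khzxxxvw" (len 8), cursors c1@6 c2@6 c3@6, authorship ...123..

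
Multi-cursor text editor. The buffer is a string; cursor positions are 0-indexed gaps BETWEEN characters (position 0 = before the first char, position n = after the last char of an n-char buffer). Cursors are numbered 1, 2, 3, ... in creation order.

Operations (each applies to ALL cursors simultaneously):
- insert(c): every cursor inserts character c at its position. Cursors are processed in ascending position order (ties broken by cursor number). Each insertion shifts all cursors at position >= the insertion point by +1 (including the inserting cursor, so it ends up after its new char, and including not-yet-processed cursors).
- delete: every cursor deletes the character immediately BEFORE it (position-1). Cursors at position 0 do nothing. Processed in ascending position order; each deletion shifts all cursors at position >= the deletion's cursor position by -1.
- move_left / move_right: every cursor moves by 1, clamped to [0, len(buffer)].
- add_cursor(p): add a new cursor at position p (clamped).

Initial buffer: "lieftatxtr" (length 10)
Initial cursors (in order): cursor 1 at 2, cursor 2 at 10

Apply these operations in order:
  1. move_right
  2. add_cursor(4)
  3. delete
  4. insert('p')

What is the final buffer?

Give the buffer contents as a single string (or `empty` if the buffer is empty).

After op 1 (move_right): buffer="lieftatxtr" (len 10), cursors c1@3 c2@10, authorship ..........
After op 2 (add_cursor(4)): buffer="lieftatxtr" (len 10), cursors c1@3 c3@4 c2@10, authorship ..........
After op 3 (delete): buffer="litatxt" (len 7), cursors c1@2 c3@2 c2@7, authorship .......
After op 4 (insert('p')): buffer="lipptatxtp" (len 10), cursors c1@4 c3@4 c2@10, authorship ..13.....2

Answer: lipptatxtp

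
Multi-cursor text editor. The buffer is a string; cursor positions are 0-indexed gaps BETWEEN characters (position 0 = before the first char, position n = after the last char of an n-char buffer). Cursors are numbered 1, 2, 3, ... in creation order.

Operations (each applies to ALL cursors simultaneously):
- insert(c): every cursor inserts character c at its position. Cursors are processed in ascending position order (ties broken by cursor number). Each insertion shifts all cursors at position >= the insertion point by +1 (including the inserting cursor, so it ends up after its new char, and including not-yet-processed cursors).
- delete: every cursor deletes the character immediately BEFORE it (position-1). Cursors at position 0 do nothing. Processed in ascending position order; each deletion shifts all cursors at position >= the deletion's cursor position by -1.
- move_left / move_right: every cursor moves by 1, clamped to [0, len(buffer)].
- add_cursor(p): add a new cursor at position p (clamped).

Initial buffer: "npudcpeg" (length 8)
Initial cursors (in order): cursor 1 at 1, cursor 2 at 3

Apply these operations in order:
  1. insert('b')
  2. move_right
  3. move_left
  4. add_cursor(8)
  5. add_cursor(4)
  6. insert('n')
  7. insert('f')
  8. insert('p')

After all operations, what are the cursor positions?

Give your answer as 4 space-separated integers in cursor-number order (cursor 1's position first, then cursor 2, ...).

Answer: 5 14 20 10

Derivation:
After op 1 (insert('b')): buffer="nbpubdcpeg" (len 10), cursors c1@2 c2@5, authorship .1..2.....
After op 2 (move_right): buffer="nbpubdcpeg" (len 10), cursors c1@3 c2@6, authorship .1..2.....
After op 3 (move_left): buffer="nbpubdcpeg" (len 10), cursors c1@2 c2@5, authorship .1..2.....
After op 4 (add_cursor(8)): buffer="nbpubdcpeg" (len 10), cursors c1@2 c2@5 c3@8, authorship .1..2.....
After op 5 (add_cursor(4)): buffer="nbpubdcpeg" (len 10), cursors c1@2 c4@4 c2@5 c3@8, authorship .1..2.....
After op 6 (insert('n')): buffer="nbnpunbndcpneg" (len 14), cursors c1@3 c4@6 c2@8 c3@12, authorship .11..422...3..
After op 7 (insert('f')): buffer="nbnfpunfbnfdcpnfeg" (len 18), cursors c1@4 c4@8 c2@11 c3@16, authorship .111..44222...33..
After op 8 (insert('p')): buffer="nbnfppunfpbnfpdcpnfpeg" (len 22), cursors c1@5 c4@10 c2@14 c3@20, authorship .1111..4442222...333..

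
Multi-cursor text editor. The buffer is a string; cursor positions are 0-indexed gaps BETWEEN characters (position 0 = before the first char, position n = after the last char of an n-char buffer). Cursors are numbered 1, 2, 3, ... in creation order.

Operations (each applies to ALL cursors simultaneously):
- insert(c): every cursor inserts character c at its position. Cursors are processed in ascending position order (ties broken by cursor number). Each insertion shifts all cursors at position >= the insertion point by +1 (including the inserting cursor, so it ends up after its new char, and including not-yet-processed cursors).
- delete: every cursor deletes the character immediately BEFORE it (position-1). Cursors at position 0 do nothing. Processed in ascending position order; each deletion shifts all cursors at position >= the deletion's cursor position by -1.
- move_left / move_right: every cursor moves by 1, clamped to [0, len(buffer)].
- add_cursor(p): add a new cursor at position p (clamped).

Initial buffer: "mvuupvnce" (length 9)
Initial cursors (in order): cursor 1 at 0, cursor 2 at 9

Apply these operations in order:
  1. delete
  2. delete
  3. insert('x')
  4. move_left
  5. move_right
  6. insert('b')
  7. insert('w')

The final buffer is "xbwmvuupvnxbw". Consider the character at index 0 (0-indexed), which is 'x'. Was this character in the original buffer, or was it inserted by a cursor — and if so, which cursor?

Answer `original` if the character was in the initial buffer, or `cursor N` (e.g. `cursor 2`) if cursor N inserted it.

Answer: cursor 1

Derivation:
After op 1 (delete): buffer="mvuupvnc" (len 8), cursors c1@0 c2@8, authorship ........
After op 2 (delete): buffer="mvuupvn" (len 7), cursors c1@0 c2@7, authorship .......
After op 3 (insert('x')): buffer="xmvuupvnx" (len 9), cursors c1@1 c2@9, authorship 1.......2
After op 4 (move_left): buffer="xmvuupvnx" (len 9), cursors c1@0 c2@8, authorship 1.......2
After op 5 (move_right): buffer="xmvuupvnx" (len 9), cursors c1@1 c2@9, authorship 1.......2
After op 6 (insert('b')): buffer="xbmvuupvnxb" (len 11), cursors c1@2 c2@11, authorship 11.......22
After op 7 (insert('w')): buffer="xbwmvuupvnxbw" (len 13), cursors c1@3 c2@13, authorship 111.......222
Authorship (.=original, N=cursor N): 1 1 1 . . . . . . . 2 2 2
Index 0: author = 1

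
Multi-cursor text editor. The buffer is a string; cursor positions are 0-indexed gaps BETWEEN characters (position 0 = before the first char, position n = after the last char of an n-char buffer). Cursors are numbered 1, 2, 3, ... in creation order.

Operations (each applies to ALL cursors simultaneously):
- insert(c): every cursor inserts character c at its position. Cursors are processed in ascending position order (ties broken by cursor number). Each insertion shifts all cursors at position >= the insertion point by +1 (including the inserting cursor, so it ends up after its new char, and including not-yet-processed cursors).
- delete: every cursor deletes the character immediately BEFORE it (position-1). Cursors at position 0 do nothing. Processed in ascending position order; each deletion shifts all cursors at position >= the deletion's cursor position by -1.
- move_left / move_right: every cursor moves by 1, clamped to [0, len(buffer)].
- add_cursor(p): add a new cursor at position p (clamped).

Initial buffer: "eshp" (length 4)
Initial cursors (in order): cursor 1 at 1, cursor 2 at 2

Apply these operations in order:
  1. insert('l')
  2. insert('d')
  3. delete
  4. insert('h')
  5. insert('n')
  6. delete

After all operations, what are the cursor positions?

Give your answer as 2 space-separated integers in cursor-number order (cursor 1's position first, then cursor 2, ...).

After op 1 (insert('l')): buffer="elslhp" (len 6), cursors c1@2 c2@4, authorship .1.2..
After op 2 (insert('d')): buffer="eldsldhp" (len 8), cursors c1@3 c2@6, authorship .11.22..
After op 3 (delete): buffer="elslhp" (len 6), cursors c1@2 c2@4, authorship .1.2..
After op 4 (insert('h')): buffer="elhslhhp" (len 8), cursors c1@3 c2@6, authorship .11.22..
After op 5 (insert('n')): buffer="elhnslhnhp" (len 10), cursors c1@4 c2@8, authorship .111.222..
After op 6 (delete): buffer="elhslhhp" (len 8), cursors c1@3 c2@6, authorship .11.22..

Answer: 3 6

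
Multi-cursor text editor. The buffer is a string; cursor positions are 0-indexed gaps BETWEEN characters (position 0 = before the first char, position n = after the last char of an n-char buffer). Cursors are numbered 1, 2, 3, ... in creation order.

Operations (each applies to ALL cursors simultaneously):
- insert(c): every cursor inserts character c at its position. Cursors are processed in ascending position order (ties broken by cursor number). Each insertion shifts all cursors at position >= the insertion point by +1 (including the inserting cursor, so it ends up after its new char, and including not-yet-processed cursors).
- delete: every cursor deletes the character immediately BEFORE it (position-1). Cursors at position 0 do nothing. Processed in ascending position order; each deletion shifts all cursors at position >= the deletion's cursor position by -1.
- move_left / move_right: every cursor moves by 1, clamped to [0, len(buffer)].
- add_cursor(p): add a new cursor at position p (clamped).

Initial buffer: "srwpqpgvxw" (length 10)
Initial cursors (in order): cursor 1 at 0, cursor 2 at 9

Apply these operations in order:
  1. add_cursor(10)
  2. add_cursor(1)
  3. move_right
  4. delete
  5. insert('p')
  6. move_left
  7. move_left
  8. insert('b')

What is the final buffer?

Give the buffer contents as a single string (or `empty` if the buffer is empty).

After op 1 (add_cursor(10)): buffer="srwpqpgvxw" (len 10), cursors c1@0 c2@9 c3@10, authorship ..........
After op 2 (add_cursor(1)): buffer="srwpqpgvxw" (len 10), cursors c1@0 c4@1 c2@9 c3@10, authorship ..........
After op 3 (move_right): buffer="srwpqpgvxw" (len 10), cursors c1@1 c4@2 c2@10 c3@10, authorship ..........
After op 4 (delete): buffer="wpqpgv" (len 6), cursors c1@0 c4@0 c2@6 c3@6, authorship ......
After op 5 (insert('p')): buffer="ppwpqpgvpp" (len 10), cursors c1@2 c4@2 c2@10 c3@10, authorship 14......23
After op 6 (move_left): buffer="ppwpqpgvpp" (len 10), cursors c1@1 c4@1 c2@9 c3@9, authorship 14......23
After op 7 (move_left): buffer="ppwpqpgvpp" (len 10), cursors c1@0 c4@0 c2@8 c3@8, authorship 14......23
After op 8 (insert('b')): buffer="bbppwpqpgvbbpp" (len 14), cursors c1@2 c4@2 c2@12 c3@12, authorship 1414......2323

Answer: bbppwpqpgvbbpp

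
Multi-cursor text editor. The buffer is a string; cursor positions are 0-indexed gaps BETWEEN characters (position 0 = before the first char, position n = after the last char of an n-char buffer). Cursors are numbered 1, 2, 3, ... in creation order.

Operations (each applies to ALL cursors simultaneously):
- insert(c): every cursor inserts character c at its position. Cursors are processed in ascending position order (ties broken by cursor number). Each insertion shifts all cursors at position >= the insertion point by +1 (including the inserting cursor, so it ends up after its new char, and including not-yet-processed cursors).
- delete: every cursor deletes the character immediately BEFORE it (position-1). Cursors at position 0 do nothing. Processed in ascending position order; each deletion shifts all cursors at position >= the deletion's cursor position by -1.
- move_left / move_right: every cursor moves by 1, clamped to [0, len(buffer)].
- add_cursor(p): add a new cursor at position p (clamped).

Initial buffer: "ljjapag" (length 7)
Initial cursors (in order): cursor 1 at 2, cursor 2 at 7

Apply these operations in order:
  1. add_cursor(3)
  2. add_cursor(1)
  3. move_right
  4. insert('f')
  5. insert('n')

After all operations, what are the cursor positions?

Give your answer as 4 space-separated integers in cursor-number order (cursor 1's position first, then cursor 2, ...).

Answer: 7 15 10 4

Derivation:
After op 1 (add_cursor(3)): buffer="ljjapag" (len 7), cursors c1@2 c3@3 c2@7, authorship .......
After op 2 (add_cursor(1)): buffer="ljjapag" (len 7), cursors c4@1 c1@2 c3@3 c2@7, authorship .......
After op 3 (move_right): buffer="ljjapag" (len 7), cursors c4@2 c1@3 c3@4 c2@7, authorship .......
After op 4 (insert('f')): buffer="ljfjfafpagf" (len 11), cursors c4@3 c1@5 c3@7 c2@11, authorship ..4.1.3...2
After op 5 (insert('n')): buffer="ljfnjfnafnpagfn" (len 15), cursors c4@4 c1@7 c3@10 c2@15, authorship ..44.11.33...22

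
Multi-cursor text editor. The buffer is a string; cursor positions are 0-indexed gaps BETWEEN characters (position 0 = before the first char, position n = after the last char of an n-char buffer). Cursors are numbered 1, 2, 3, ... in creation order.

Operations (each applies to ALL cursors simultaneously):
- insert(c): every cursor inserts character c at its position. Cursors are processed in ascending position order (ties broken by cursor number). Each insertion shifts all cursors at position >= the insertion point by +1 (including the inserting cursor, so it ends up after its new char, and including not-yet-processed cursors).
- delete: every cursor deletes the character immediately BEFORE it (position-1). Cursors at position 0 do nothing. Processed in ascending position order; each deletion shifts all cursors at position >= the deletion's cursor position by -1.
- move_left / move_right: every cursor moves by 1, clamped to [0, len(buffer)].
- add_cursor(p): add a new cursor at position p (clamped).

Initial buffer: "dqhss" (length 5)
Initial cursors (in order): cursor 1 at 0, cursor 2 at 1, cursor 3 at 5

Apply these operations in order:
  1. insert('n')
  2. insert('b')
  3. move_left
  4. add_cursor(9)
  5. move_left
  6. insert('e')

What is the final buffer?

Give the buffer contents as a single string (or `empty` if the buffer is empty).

Answer: enbdenbqhsesenb

Derivation:
After op 1 (insert('n')): buffer="ndnqhssn" (len 8), cursors c1@1 c2@3 c3@8, authorship 1.2....3
After op 2 (insert('b')): buffer="nbdnbqhssnb" (len 11), cursors c1@2 c2@5 c3@11, authorship 11.22....33
After op 3 (move_left): buffer="nbdnbqhssnb" (len 11), cursors c1@1 c2@4 c3@10, authorship 11.22....33
After op 4 (add_cursor(9)): buffer="nbdnbqhssnb" (len 11), cursors c1@1 c2@4 c4@9 c3@10, authorship 11.22....33
After op 5 (move_left): buffer="nbdnbqhssnb" (len 11), cursors c1@0 c2@3 c4@8 c3@9, authorship 11.22....33
After op 6 (insert('e')): buffer="enbdenbqhsesenb" (len 15), cursors c1@1 c2@5 c4@11 c3@13, authorship 111.222...4.333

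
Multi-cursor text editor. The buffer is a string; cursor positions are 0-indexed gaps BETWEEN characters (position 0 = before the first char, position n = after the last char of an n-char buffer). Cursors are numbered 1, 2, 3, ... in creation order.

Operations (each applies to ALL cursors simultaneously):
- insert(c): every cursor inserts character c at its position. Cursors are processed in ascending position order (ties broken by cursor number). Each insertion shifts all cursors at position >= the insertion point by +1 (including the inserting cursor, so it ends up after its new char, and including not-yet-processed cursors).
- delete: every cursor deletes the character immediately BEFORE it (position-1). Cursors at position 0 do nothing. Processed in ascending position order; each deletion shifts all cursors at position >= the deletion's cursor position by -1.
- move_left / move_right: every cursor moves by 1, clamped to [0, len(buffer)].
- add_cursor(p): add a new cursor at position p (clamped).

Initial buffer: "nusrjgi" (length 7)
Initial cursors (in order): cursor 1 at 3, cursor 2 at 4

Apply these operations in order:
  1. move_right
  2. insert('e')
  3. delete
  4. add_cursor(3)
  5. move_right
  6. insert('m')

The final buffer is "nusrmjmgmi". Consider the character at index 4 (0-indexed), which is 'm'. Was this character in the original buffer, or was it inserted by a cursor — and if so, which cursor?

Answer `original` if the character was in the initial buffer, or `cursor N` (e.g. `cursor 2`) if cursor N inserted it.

After op 1 (move_right): buffer="nusrjgi" (len 7), cursors c1@4 c2@5, authorship .......
After op 2 (insert('e')): buffer="nusrejegi" (len 9), cursors c1@5 c2@7, authorship ....1.2..
After op 3 (delete): buffer="nusrjgi" (len 7), cursors c1@4 c2@5, authorship .......
After op 4 (add_cursor(3)): buffer="nusrjgi" (len 7), cursors c3@3 c1@4 c2@5, authorship .......
After op 5 (move_right): buffer="nusrjgi" (len 7), cursors c3@4 c1@5 c2@6, authorship .......
After op 6 (insert('m')): buffer="nusrmjmgmi" (len 10), cursors c3@5 c1@7 c2@9, authorship ....3.1.2.
Authorship (.=original, N=cursor N): . . . . 3 . 1 . 2 .
Index 4: author = 3

Answer: cursor 3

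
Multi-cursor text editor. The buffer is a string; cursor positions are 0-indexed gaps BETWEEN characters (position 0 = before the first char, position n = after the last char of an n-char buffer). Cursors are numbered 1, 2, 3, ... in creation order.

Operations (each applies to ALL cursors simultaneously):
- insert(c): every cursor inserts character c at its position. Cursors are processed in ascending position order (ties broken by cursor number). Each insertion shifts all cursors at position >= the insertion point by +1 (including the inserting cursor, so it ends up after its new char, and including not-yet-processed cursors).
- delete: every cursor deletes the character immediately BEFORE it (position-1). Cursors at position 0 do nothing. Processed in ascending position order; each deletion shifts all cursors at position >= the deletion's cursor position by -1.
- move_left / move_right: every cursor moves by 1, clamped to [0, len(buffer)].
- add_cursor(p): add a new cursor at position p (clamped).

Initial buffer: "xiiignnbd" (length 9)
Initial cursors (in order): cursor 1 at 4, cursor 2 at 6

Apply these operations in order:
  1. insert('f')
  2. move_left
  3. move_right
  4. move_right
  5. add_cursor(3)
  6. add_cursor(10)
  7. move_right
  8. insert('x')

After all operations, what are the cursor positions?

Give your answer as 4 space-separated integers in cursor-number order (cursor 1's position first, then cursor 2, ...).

Answer: 9 13 5 15

Derivation:
After op 1 (insert('f')): buffer="xiiifgnfnbd" (len 11), cursors c1@5 c2@8, authorship ....1..2...
After op 2 (move_left): buffer="xiiifgnfnbd" (len 11), cursors c1@4 c2@7, authorship ....1..2...
After op 3 (move_right): buffer="xiiifgnfnbd" (len 11), cursors c1@5 c2@8, authorship ....1..2...
After op 4 (move_right): buffer="xiiifgnfnbd" (len 11), cursors c1@6 c2@9, authorship ....1..2...
After op 5 (add_cursor(3)): buffer="xiiifgnfnbd" (len 11), cursors c3@3 c1@6 c2@9, authorship ....1..2...
After op 6 (add_cursor(10)): buffer="xiiifgnfnbd" (len 11), cursors c3@3 c1@6 c2@9 c4@10, authorship ....1..2...
After op 7 (move_right): buffer="xiiifgnfnbd" (len 11), cursors c3@4 c1@7 c2@10 c4@11, authorship ....1..2...
After op 8 (insert('x')): buffer="xiiixfgnxfnbxdx" (len 15), cursors c3@5 c1@9 c2@13 c4@15, authorship ....31..12..2.4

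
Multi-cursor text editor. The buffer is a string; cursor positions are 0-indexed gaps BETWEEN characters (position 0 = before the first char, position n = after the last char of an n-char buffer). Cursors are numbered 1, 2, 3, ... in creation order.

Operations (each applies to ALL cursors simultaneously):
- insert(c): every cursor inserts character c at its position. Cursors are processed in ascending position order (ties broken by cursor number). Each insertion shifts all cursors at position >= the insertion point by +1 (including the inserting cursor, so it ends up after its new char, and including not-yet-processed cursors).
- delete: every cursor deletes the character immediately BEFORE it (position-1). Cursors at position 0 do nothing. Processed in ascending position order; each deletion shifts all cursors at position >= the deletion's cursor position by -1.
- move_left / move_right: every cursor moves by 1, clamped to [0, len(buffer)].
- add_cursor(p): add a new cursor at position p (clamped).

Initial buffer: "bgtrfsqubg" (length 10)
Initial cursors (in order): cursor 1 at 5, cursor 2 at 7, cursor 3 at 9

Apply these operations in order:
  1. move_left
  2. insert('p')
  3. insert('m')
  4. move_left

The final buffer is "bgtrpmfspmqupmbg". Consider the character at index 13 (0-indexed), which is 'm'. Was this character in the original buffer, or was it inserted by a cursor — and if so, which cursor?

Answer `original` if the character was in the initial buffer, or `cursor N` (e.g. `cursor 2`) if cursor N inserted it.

After op 1 (move_left): buffer="bgtrfsqubg" (len 10), cursors c1@4 c2@6 c3@8, authorship ..........
After op 2 (insert('p')): buffer="bgtrpfspqupbg" (len 13), cursors c1@5 c2@8 c3@11, authorship ....1..2..3..
After op 3 (insert('m')): buffer="bgtrpmfspmqupmbg" (len 16), cursors c1@6 c2@10 c3@14, authorship ....11..22..33..
After op 4 (move_left): buffer="bgtrpmfspmqupmbg" (len 16), cursors c1@5 c2@9 c3@13, authorship ....11..22..33..
Authorship (.=original, N=cursor N): . . . . 1 1 . . 2 2 . . 3 3 . .
Index 13: author = 3

Answer: cursor 3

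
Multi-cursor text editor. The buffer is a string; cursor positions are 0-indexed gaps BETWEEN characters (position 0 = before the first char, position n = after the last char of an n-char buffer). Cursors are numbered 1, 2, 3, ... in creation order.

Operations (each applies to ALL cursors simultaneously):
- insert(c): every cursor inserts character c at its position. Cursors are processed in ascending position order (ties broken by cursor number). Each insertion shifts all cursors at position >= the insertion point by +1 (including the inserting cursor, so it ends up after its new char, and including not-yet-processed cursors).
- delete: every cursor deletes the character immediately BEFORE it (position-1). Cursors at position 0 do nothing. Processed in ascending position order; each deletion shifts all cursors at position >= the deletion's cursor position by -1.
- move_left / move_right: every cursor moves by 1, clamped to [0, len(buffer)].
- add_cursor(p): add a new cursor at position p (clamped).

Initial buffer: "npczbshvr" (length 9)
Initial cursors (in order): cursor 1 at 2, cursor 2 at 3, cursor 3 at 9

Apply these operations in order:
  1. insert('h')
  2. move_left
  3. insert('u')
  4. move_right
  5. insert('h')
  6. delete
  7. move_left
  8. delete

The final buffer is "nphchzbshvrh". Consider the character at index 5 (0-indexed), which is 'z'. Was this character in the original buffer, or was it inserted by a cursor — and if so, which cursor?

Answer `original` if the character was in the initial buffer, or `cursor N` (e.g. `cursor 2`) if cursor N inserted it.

Answer: original

Derivation:
After op 1 (insert('h')): buffer="nphchzbshvrh" (len 12), cursors c1@3 c2@5 c3@12, authorship ..1.2......3
After op 2 (move_left): buffer="nphchzbshvrh" (len 12), cursors c1@2 c2@4 c3@11, authorship ..1.2......3
After op 3 (insert('u')): buffer="npuhcuhzbshvruh" (len 15), cursors c1@3 c2@6 c3@14, authorship ..11.22......33
After op 4 (move_right): buffer="npuhcuhzbshvruh" (len 15), cursors c1@4 c2@7 c3@15, authorship ..11.22......33
After op 5 (insert('h')): buffer="npuhhcuhhzbshvruhh" (len 18), cursors c1@5 c2@9 c3@18, authorship ..111.222......333
After op 6 (delete): buffer="npuhcuhzbshvruh" (len 15), cursors c1@4 c2@7 c3@15, authorship ..11.22......33
After op 7 (move_left): buffer="npuhcuhzbshvruh" (len 15), cursors c1@3 c2@6 c3@14, authorship ..11.22......33
After op 8 (delete): buffer="nphchzbshvrh" (len 12), cursors c1@2 c2@4 c3@11, authorship ..1.2......3
Authorship (.=original, N=cursor N): . . 1 . 2 . . . . . . 3
Index 5: author = original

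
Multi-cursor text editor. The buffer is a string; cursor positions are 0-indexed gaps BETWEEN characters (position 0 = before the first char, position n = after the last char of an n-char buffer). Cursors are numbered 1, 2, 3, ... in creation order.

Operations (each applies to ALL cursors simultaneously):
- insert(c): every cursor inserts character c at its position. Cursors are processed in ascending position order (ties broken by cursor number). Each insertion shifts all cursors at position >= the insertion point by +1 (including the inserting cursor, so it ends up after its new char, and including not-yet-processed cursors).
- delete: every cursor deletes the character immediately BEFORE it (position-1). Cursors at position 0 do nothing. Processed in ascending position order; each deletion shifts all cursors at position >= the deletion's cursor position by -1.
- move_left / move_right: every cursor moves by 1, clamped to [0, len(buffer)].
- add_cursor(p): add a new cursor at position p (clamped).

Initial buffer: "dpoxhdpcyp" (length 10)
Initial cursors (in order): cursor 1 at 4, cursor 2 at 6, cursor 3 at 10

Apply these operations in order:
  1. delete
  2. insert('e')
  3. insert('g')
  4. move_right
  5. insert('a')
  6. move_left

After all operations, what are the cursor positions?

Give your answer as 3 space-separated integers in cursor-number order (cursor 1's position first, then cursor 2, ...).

After op 1 (delete): buffer="dpohpcy" (len 7), cursors c1@3 c2@4 c3@7, authorship .......
After op 2 (insert('e')): buffer="dpoehepcye" (len 10), cursors c1@4 c2@6 c3@10, authorship ...1.2...3
After op 3 (insert('g')): buffer="dpoeghegpcyeg" (len 13), cursors c1@5 c2@8 c3@13, authorship ...11.22...33
After op 4 (move_right): buffer="dpoeghegpcyeg" (len 13), cursors c1@6 c2@9 c3@13, authorship ...11.22...33
After op 5 (insert('a')): buffer="dpoeghaegpacyega" (len 16), cursors c1@7 c2@11 c3@16, authorship ...11.122.2..333
After op 6 (move_left): buffer="dpoeghaegpacyega" (len 16), cursors c1@6 c2@10 c3@15, authorship ...11.122.2..333

Answer: 6 10 15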